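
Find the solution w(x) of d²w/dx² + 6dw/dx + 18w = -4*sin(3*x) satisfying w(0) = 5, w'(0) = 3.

w = -4*sin(3*x)/45 + 8*cos(3*x)/45 + 217*cos(3*x)*exp(-3*x)/45 + 266*exp(-3*x)*sin(3*x)/45

Characteristic equation r² + 6r + 18 = 0 has discriminant (6)² - 4·(18) = -36 < 0, so r = -3 ± 3i.
Hence w_h = C1*cos(3*x)*exp(-3*x) + C2*exp(-3*x)*sin(3*x).
Try w_p = A*cos(3*x) + B*sin(3*x). Substituting and equating the coefficients of cos(3x) and sin(3x) gives A = 8/45, B = -4/45, so w_p = -4*sin(3*x)/45 + 8*cos(3*x)/45.
General solution: w = -4*sin(3*x)/45 + 8*cos(3*x)/45 + C1*cos(3*x)*exp(-3*x) + C2*exp(-3*x)*sin(3*x).
Apply the initial conditions: w(0) = 8/45 + C1 = 5 and w'(0) = -4/15 - 3*C1 + 3*C2 = 3. Solving gives C1 = 217/45, C2 = 266/45.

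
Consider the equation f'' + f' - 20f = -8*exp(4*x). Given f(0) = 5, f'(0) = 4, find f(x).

f = 136*exp(-5*x)/81 + 269*exp(4*x)/81 - 8*x*exp(4*x)/9

Characteristic equation r² + r - 20 = 0 factors as (r + 5)(r - 4) = 0, so r = -5, 4.
Hence f_h = C1*exp(-5*x) + C2*exp(4*x).
Since exp(4*x) solves the homogeneous equation (r = 4 is a root of multiplicity 1), multiply the trial by x. Try f_p = A*x*exp(4*x). Substituting into the equation and dividing by exp(4*x) gives A = -8/9, so f_p = -8*x*exp(4*x)/9.
General solution: f = C1*exp(-5*x) + C2*exp(4*x) - 8*x*exp(4*x)/9.
Apply the initial conditions: f(0) = C1 + C2 = 5 and f'(0) = -8/9 - 5*C1 + 4*C2 = 4. Solving gives C1 = 136/81, C2 = 269/81.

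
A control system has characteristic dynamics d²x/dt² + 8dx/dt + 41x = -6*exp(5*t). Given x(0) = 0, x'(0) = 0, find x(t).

Characteristic equation r² + 8r + 41 = 0 has discriminant (8)² - 4·(41) = -100 < 0, so r = -4 ± 5i.
Hence x_h = C1*cos(5*t)*exp(-4*t) + C2*exp(-4*t)*sin(5*t).
Try x_p = A*exp(5*t). Substituting into the equation and dividing by exp(5*t) gives A = -3/53, so x_p = -3*exp(5*t)/53.
General solution: x = -3*exp(5*t)/53 + C1*cos(5*t)*exp(-4*t) + C2*exp(-4*t)*sin(5*t).
Apply the initial conditions: x(0) = -3/53 + C1 = 0 and x'(0) = -15/53 - 4*C1 + 5*C2 = 0. Solving gives C1 = 3/53, C2 = 27/265.

x = -3*exp(5*t)/53 + 3*cos(5*t)*exp(-4*t)/53 + 27*exp(-4*t)*sin(5*t)/265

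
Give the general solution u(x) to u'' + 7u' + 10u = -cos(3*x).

u = -21*sin(3*x)/442 - cos(3*x)/442 + C1*exp(-2*x) + C2*exp(-5*x)

Characteristic equation r² + 7r + 10 = 0 factors as (r + 2)(r + 5) = 0, so r = -2, -5.
Hence u_h = C1*exp(-2*x) + C2*exp(-5*x).
Try u_p = A*cos(3*x) + B*sin(3*x). Substituting and equating the coefficients of cos(3x) and sin(3x) gives A = -1/442, B = -21/442, so u_p = -21*sin(3*x)/442 - cos(3*x)/442.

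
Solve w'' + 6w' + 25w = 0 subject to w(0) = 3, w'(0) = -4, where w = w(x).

w = 3*cos(4*x)*exp(-3*x) + 5*exp(-3*x)*sin(4*x)/4

Characteristic equation r² + 6r + 25 = 0 has discriminant (6)² - 4·(25) = -64 < 0, so r = -3 ± 4i.
Hence w_h = C1*cos(4*x)*exp(-3*x) + C2*exp(-3*x)*sin(4*x).
Apply the initial conditions: w(0) = C1 = 3 and w'(0) = -3*C1 + 4*C2 = -4. Solving gives C1 = 3, C2 = 5/4.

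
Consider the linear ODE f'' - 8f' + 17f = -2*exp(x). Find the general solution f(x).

Characteristic equation r² - 8r + 17 = 0 has discriminant (-8)² - 4·(17) = -4 < 0, so r = 4 ± i.
Hence f_h = C1*cos(x)*exp(4*x) + C2*exp(4*x)*sin(x).
Try f_p = A*exp(x). Substituting into the equation and dividing by exp(x) gives A = -1/5, so f_p = -exp(x)/5.

f = -exp(x)/5 + C1*cos(x)*exp(4*x) + C2*exp(4*x)*sin(x)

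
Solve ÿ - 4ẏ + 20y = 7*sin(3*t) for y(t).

Characteristic equation r² - 4r + 20 = 0 has discriminant (-4)² - 4·(20) = -64 < 0, so r = 2 ± 4i.
Hence y_h = C1*cos(4*t)*exp(2*t) + C2*exp(2*t)*sin(4*t).
Try y_p = A*cos(3*t) + B*sin(3*t). Substituting and equating the coefficients of cos(3t) and sin(3t) gives A = 84/265, B = 77/265, so y_p = 77*sin(3*t)/265 + 84*cos(3*t)/265.

y = 77*sin(3*t)/265 + 84*cos(3*t)/265 + C1*cos(4*t)*exp(2*t) + C2*exp(2*t)*sin(4*t)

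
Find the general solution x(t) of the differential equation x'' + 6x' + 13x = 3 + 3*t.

x = 21/169 + 3*t/13 + C1*cos(2*t)*exp(-3*t) + C2*exp(-3*t)*sin(2*t)

Characteristic equation r² + 6r + 13 = 0 has discriminant (6)² - 4·(13) = -16 < 0, so r = -3 ± 2i.
Hence x_h = C1*cos(2*t)*exp(-3*t) + C2*exp(-3*t)*sin(2*t).
For the particular solution try x_p = A0 + A1*t. Substituting and matching coefficients of each power of t gives A0 = 21/169, A1 = 3/13, so x_p = 21/169 + 3*t/13.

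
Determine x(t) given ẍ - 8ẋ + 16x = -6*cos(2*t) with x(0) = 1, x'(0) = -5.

x = -9*cos(2*t)/50 + 6*sin(2*t)/25 + 59*exp(4*t)/50 - 51*t*exp(4*t)/5

Characteristic equation r² - 8r + 16 = 0 has discriminant (-8)² - 4·(16) = 0, so r = 4 is a repeated root.
Hence x_h = (C1 + C2*t)*exp(4*t).
Try x_p = A*cos(2*t) + B*sin(2*t). Substituting and equating the coefficients of cos(2t) and sin(2t) gives A = -9/50, B = 6/25, so x_p = -9*cos(2*t)/50 + 6*sin(2*t)/25.
General solution: x = -9*cos(2*t)/50 + 6*sin(2*t)/25 + C1*exp(4*t) + C2*t*exp(4*t).
Apply the initial conditions: x(0) = -9/50 + C1 = 1 and x'(0) = 12/25 + C2 + 4*C1 = -5. Solving gives C1 = 59/50, C2 = -51/5.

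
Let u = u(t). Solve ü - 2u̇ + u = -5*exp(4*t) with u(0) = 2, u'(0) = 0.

u = -5*exp(4*t)/9 + 23*exp(t)/9 - t*exp(t)/3

Characteristic equation r² - 2r + 1 = 0 has discriminant (-2)² - 4·(1) = 0, so r = 1 is a repeated root.
Hence u_h = (C1 + C2*t)*exp(t).
Try u_p = A*exp(4*t). Substituting into the equation and dividing by exp(4*t) gives A = -5/9, so u_p = -5*exp(4*t)/9.
General solution: u = -5*exp(4*t)/9 + C1*exp(t) + C2*t*exp(t).
Apply the initial conditions: u(0) = -5/9 + C1 = 2 and u'(0) = -20/9 + C1 + C2 = 0. Solving gives C1 = 23/9, C2 = -1/3.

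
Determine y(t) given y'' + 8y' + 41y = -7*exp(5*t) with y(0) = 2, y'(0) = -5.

Characteristic equation r² + 8r + 41 = 0 has discriminant (8)² - 4·(41) = -100 < 0, so r = -4 ± 5i.
Hence y_h = C1*cos(5*t)*exp(-4*t) + C2*exp(-4*t)*sin(5*t).
Try y_p = A*exp(5*t). Substituting into the equation and dividing by exp(5*t) gives A = -7/106, so y_p = -7*exp(5*t)/106.
General solution: y = -7*exp(5*t)/106 + C1*cos(5*t)*exp(-4*t) + C2*exp(-4*t)*sin(5*t).
Apply the initial conditions: y(0) = -7/106 + C1 = 2 and y'(0) = -35/106 - 4*C1 + 5*C2 = -5. Solving gives C1 = 219/106, C2 = 381/530.

y = -7*exp(5*t)/106 + 219*cos(5*t)*exp(-4*t)/106 + 381*exp(-4*t)*sin(5*t)/530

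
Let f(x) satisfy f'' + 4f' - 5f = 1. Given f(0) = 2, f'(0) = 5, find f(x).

Characteristic equation r² + 4r - 5 = 0 factors as (r - 1)(r + 5) = 0, so r = 1, -5.
Hence f_h = C1*exp(x) + C2*exp(-5*x).
For the particular solution try f_p = A0. Substituting and matching coefficients of each power of x gives A0 = -1/5, so f_p = -1/5.
General solution: f = -1/5 + C1*exp(x) + C2*exp(-5*x).
Apply the initial conditions: f(0) = -1/5 + C1 + C2 = 2 and f'(0) = C1 - 5*C2 = 5. Solving gives C1 = 8/3, C2 = -7/15.

f = -1/5 - 7*exp(-5*x)/15 + 8*exp(x)/3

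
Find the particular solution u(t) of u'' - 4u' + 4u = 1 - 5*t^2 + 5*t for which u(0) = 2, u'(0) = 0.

u = -3/8 - 5*t/4 - 5*t**2/4 + 19*exp(2*t)/8 - 7*t*exp(2*t)/2

Characteristic equation r² - 4r + 4 = 0 has discriminant (-4)² - 4·(4) = 0, so r = 2 is a repeated root.
Hence u_h = (C1 + C2*t)*exp(2*t).
For the particular solution try u_p = A0 + A1*t + A2*t^2. Substituting and matching coefficients of each power of t gives A0 = -3/8, A1 = -5/4, A2 = -5/4, so u_p = -3/8 - 5*t/4 - 5*t^2/4.
General solution: u = -3/8 - 5*t/4 - 5*t^2/4 + C1*exp(2*t) + C2*t*exp(2*t).
Apply the initial conditions: u(0) = -3/8 + C1 = 2 and u'(0) = -5/4 + C2 + 2*C1 = 0. Solving gives C1 = 19/8, C2 = -7/2.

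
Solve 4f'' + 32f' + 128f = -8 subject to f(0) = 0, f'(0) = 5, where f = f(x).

Divide through by 4: f'' + 8f' + 32f = -2.
Characteristic equation r² + 8r + 32 = 0 has discriminant (8)² - 4·(32) = -64 < 0, so r = -4 ± 4i.
Hence f_h = C1*cos(4*x)*exp(-4*x) + C2*exp(-4*x)*sin(4*x).
For the particular solution try f_p = A0. Substituting and matching coefficients of each power of x gives A0 = -1/16, so f_p = -1/16.
General solution: f = -1/16 + C1*cos(4*x)*exp(-4*x) + C2*exp(-4*x)*sin(4*x).
Apply the initial conditions: f(0) = -1/16 + C1 = 0 and f'(0) = -4*C1 + 4*C2 = 5. Solving gives C1 = 1/16, C2 = 21/16.

f = -1/16 + cos(4*x)*exp(-4*x)/16 + 21*exp(-4*x)*sin(4*x)/16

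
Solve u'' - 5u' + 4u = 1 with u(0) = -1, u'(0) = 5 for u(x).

u = 1/4 - 10*exp(x)/3 + 25*exp(4*x)/12

Characteristic equation r² - 5r + 4 = 0 factors as (r - 4)(r - 1) = 0, so r = 4, 1.
Hence u_h = C1*exp(4*x) + C2*exp(x).
For the particular solution try u_p = A0. Substituting and matching coefficients of each power of x gives A0 = 1/4, so u_p = 1/4.
General solution: u = 1/4 + C1*exp(4*x) + C2*exp(x).
Apply the initial conditions: u(0) = 1/4 + C1 + C2 = -1 and u'(0) = C2 + 4*C1 = 5. Solving gives C1 = 25/12, C2 = -10/3.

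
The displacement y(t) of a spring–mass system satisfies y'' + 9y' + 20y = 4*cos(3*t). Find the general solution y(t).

y = 22*cos(3*t)/425 + 54*sin(3*t)/425 + C1*exp(-4*t) + C2*exp(-5*t)

Characteristic equation r² + 9r + 20 = 0 factors as (r + 4)(r + 5) = 0, so r = -4, -5.
Hence y_h = C1*exp(-4*t) + C2*exp(-5*t).
Try y_p = A*cos(3*t) + B*sin(3*t). Substituting and equating the coefficients of cos(3t) and sin(3t) gives A = 22/425, B = 54/425, so y_p = 22*cos(3*t)/425 + 54*sin(3*t)/425.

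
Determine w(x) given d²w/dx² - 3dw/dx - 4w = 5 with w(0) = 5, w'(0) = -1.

Characteristic equation r² - 3r - 4 = 0 factors as (r - 4)(r + 1) = 0, so r = 4, -1.
Hence w_h = C1*exp(4*x) + C2*exp(-x).
For the particular solution try w_p = A0. Substituting and matching coefficients of each power of x gives A0 = -5/4, so w_p = -5/4.
General solution: w = -5/4 + C1*exp(4*x) + C2*exp(-x).
Apply the initial conditions: w(0) = -5/4 + C1 + C2 = 5 and w'(0) = -C2 + 4*C1 = -1. Solving gives C1 = 21/20, C2 = 26/5.

w = -5/4 + 21*exp(4*x)/20 + 26*exp(-x)/5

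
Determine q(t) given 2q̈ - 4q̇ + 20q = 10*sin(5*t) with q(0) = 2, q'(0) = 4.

Divide through by 2: q'' - 2q' + 10q = 5*sin(5*t).
Characteristic equation r² - 2r + 10 = 0 has discriminant (-2)² - 4·(10) = -36 < 0, so r = 1 ± 3i.
Hence q_h = C1*cos(3*t)*exp(t) + C2*exp(t)*sin(3*t).
Try q_p = A*cos(5*t) + B*sin(5*t). Substituting and equating the coefficients of cos(5t) and sin(5t) gives A = 2/13, B = -3/13, so q_p = -3*sin(5*t)/13 + 2*cos(5*t)/13.
General solution: q = -3*sin(5*t)/13 + 2*cos(5*t)/13 + C1*cos(3*t)*exp(t) + C2*exp(t)*sin(3*t).
Apply the initial conditions: q(0) = 2/13 + C1 = 2 and q'(0) = -15/13 + C1 + 3*C2 = 4. Solving gives C1 = 24/13, C2 = 43/39.

q = -3*sin(5*t)/13 + 2*cos(5*t)/13 + 24*cos(3*t)*exp(t)/13 + 43*exp(t)*sin(3*t)/39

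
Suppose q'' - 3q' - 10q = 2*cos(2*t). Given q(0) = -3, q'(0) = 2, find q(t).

Characteristic equation r² - 3r - 10 = 0 factors as (r - 5)(r + 2) = 0, so r = 5, -2.
Hence q_h = C1*exp(5*t) + C2*exp(-2*t).
Try q_p = A*cos(2*t) + B*sin(2*t). Substituting and equating the coefficients of cos(2t) and sin(2t) gives A = -7/58, B = -3/58, so q_p = -7*cos(2*t)/58 - 3*sin(2*t)/58.
General solution: q = -7*cos(2*t)/58 - 3*sin(2*t)/58 + C1*exp(5*t) + C2*exp(-2*t).
Apply the initial conditions: q(0) = -7/58 + C1 + C2 = -3 and q'(0) = -3/29 - 2*C2 + 5*C1 = 2. Solving gives C1 = -106/203, C2 = -33/14.

q = -106*exp(5*t)/203 - 33*exp(-2*t)/14 - 7*cos(2*t)/58 - 3*sin(2*t)/58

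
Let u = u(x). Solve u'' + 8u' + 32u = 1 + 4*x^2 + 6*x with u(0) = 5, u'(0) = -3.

u = -1/128 + x/8 + x**2/8 + 541*exp(-4*x)*sin(4*x)/128 + 641*cos(4*x)*exp(-4*x)/128

Characteristic equation r² + 8r + 32 = 0 has discriminant (8)² - 4·(32) = -64 < 0, so r = -4 ± 4i.
Hence u_h = C1*cos(4*x)*exp(-4*x) + C2*exp(-4*x)*sin(4*x).
For the particular solution try u_p = A0 + A1*x + A2*x^2. Substituting and matching coefficients of each power of x gives A0 = -1/128, A1 = 1/8, A2 = 1/8, so u_p = -1/128 + x/8 + x^2/8.
General solution: u = -1/128 + x/8 + x^2/8 + C1*cos(4*x)*exp(-4*x) + C2*exp(-4*x)*sin(4*x).
Apply the initial conditions: u(0) = -1/128 + C1 = 5 and u'(0) = 1/8 - 4*C1 + 4*C2 = -3. Solving gives C1 = 641/128, C2 = 541/128.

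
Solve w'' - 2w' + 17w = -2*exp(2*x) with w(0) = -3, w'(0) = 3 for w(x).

Characteristic equation r² - 2r + 17 = 0 has discriminant (-2)² - 4·(17) = -64 < 0, so r = 1 ± 4i.
Hence w_h = C1*cos(4*x)*exp(x) + C2*exp(x)*sin(4*x).
Try w_p = A*exp(2*x). Substituting into the equation and dividing by exp(2*x) gives A = -2/17, so w_p = -2*exp(2*x)/17.
General solution: w = -2*exp(2*x)/17 + C1*cos(4*x)*exp(x) + C2*exp(x)*sin(4*x).
Apply the initial conditions: w(0) = -2/17 + C1 = -3 and w'(0) = -4/17 + C1 + 4*C2 = 3. Solving gives C1 = -49/17, C2 = 26/17.

w = -2*exp(2*x)/17 - 49*cos(4*x)*exp(x)/17 + 26*exp(x)*sin(4*x)/17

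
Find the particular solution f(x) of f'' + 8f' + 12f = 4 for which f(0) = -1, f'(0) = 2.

Characteristic equation r² + 8r + 12 = 0 factors as (r + 2)(r + 6) = 0, so r = -2, -6.
Hence f_h = C1*exp(-2*x) + C2*exp(-6*x).
For the particular solution try f_p = A0. Substituting and matching coefficients of each power of x gives A0 = 1/3, so f_p = 1/3.
General solution: f = 1/3 + C1*exp(-2*x) + C2*exp(-6*x).
Apply the initial conditions: f(0) = 1/3 + C1 + C2 = -1 and f'(0) = -6*C2 - 2*C1 = 2. Solving gives C1 = -3/2, C2 = 1/6.

f = 1/3 - 3*exp(-2*x)/2 + exp(-6*x)/6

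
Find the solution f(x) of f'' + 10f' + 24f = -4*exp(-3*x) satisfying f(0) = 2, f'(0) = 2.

Characteristic equation r² + 10r + 24 = 0 factors as (r + 4)(r + 6) = 0, so r = -4, -6.
Hence f_h = C1*exp(-4*x) + C2*exp(-6*x).
Try f_p = A*exp(-3*x). Substituting into the equation and dividing by exp(-3*x) gives A = -4/3, so f_p = -4*exp(-3*x)/3.
General solution: f = -4*exp(-3*x)/3 + C1*exp(-4*x) + C2*exp(-6*x).
Apply the initial conditions: f(0) = -4/3 + C1 + C2 = 2 and f'(0) = 4 - 6*C2 - 4*C1 = 2. Solving gives C1 = 9, C2 = -17/3.

f = 9*exp(-4*x) - 17*exp(-6*x)/3 - 4*exp(-3*x)/3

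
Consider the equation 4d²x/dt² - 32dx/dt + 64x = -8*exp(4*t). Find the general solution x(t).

Divide through by 4: x'' - 8x' + 16x = -2*exp(4*t).
Characteristic equation r² - 8r + 16 = 0 has discriminant (-8)² - 4·(16) = 0, so r = 4 is a repeated root.
Hence x_h = (C1 + C2*t)*exp(4*t).
Since exp(4*t) solves the homogeneous equation (r = 4 is a root of multiplicity 2), multiply the trial by t^2. Try x_p = A*t^2*exp(4*t). Substituting into the equation and dividing by exp(4*t) gives A = -1, so x_p = -t^2*exp(4*t).

x = C1*exp(4*t) - t**2*exp(4*t) + C2*t*exp(4*t)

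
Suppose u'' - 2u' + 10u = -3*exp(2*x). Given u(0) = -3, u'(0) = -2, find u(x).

Characteristic equation r² - 2r + 10 = 0 has discriminant (-2)² - 4·(10) = -36 < 0, so r = 1 ± 3i.
Hence u_h = C1*cos(3*x)*exp(x) + C2*exp(x)*sin(3*x).
Try u_p = A*exp(2*x). Substituting into the equation and dividing by exp(2*x) gives A = -3/10, so u_p = -3*exp(2*x)/10.
General solution: u = -3*exp(2*x)/10 + C1*cos(3*x)*exp(x) + C2*exp(x)*sin(3*x).
Apply the initial conditions: u(0) = -3/10 + C1 = -3 and u'(0) = -3/5 + C1 + 3*C2 = -2. Solving gives C1 = -27/10, C2 = 13/30.

u = -3*exp(2*x)/10 - 27*cos(3*x)*exp(x)/10 + 13*exp(x)*sin(3*x)/30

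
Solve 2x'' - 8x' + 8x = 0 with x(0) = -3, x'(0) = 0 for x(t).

x = -3*exp(2*t) + 6*t*exp(2*t)

Divide through by 2: x'' - 4x' + 4x = 0.
Characteristic equation r² - 4r + 4 = 0 has discriminant (-4)² - 4·(4) = 0, so r = 2 is a repeated root.
Hence x_h = (C1 + C2*t)*exp(2*t).
Apply the initial conditions: x(0) = C1 = -3 and x'(0) = C2 + 2*C1 = 0. Solving gives C1 = -3, C2 = 6.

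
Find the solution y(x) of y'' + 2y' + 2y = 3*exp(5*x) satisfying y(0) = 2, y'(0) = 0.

Characteristic equation r² + 2r + 2 = 0 has discriminant (2)² - 4·(2) = -4 < 0, so r = -1 ± i.
Hence y_h = C1*cos(x)*exp(-x) + C2*exp(-x)*sin(x).
Try y_p = A*exp(5*x). Substituting into the equation and dividing by exp(5*x) gives A = 3/37, so y_p = 3*exp(5*x)/37.
General solution: y = 3*exp(5*x)/37 + C1*cos(x)*exp(-x) + C2*exp(-x)*sin(x).
Apply the initial conditions: y(0) = 3/37 + C1 = 2 and y'(0) = 15/37 + C2 - C1 = 0. Solving gives C1 = 71/37, C2 = 56/37.

y = 3*exp(5*x)/37 + 56*exp(-x)*sin(x)/37 + 71*cos(x)*exp(-x)/37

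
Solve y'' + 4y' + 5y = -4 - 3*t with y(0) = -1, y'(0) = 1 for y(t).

Characteristic equation r² + 4r + 5 = 0 has discriminant (4)² - 4·(5) = -4 < 0, so r = -2 ± i.
Hence y_h = C1*cos(t)*exp(-2*t) + C2*exp(-2*t)*sin(t).
For the particular solution try y_p = A0 + A1*t. Substituting and matching coefficients of each power of t gives A0 = -8/25, A1 = -3/5, so y_p = -8/25 - 3*t/5.
General solution: y = -8/25 - 3*t/5 + C1*cos(t)*exp(-2*t) + C2*exp(-2*t)*sin(t).
Apply the initial conditions: y(0) = -8/25 + C1 = -1 and y'(0) = -3/5 + C2 - 2*C1 = 1. Solving gives C1 = -17/25, C2 = 6/25.

y = -8/25 - 3*t/5 - 17*cos(t)*exp(-2*t)/25 + 6*exp(-2*t)*sin(t)/25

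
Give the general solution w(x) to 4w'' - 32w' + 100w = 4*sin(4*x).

w = 9*sin(4*x)/1105 + 32*cos(4*x)/1105 + C1*cos(3*x)*exp(4*x) + C2*exp(4*x)*sin(3*x)

Divide through by 4: w'' - 8w' + 25w = sin(4*x).
Characteristic equation r² - 8r + 25 = 0 has discriminant (-8)² - 4·(25) = -36 < 0, so r = 4 ± 3i.
Hence w_h = C1*cos(3*x)*exp(4*x) + C2*exp(4*x)*sin(3*x).
Try w_p = A*cos(4*x) + B*sin(4*x). Substituting and equating the coefficients of cos(4x) and sin(4x) gives A = 32/1105, B = 9/1105, so w_p = 9*sin(4*x)/1105 + 32*cos(4*x)/1105.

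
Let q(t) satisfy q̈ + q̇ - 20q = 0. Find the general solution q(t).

Characteristic equation r² + r - 20 = 0 factors as (r + 5)(r - 4) = 0, so r = -5, 4.
Hence q_h = C1*exp(-5*t) + C2*exp(4*t).

q = C1*exp(-5*t) + C2*exp(4*t)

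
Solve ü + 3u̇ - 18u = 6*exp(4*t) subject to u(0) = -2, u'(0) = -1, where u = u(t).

Characteristic equation r² + 3r - 18 = 0 factors as (r - 3)(r + 6) = 0, so r = 3, -6.
Hence u_h = C1*exp(3*t) + C2*exp(-6*t).
Try u_p = A*exp(4*t). Substituting into the equation and dividing by exp(4*t) gives A = 3/5, so u_p = 3*exp(4*t)/5.
General solution: u = 3*exp(4*t)/5 + C1*exp(3*t) + C2*exp(-6*t).
Apply the initial conditions: u(0) = 3/5 + C1 + C2 = -2 and u'(0) = 12/5 - 6*C2 + 3*C1 = -1. Solving gives C1 = -19/9, C2 = -22/45.

u = -22*exp(-6*t)/45 - 19*exp(3*t)/9 + 3*exp(4*t)/5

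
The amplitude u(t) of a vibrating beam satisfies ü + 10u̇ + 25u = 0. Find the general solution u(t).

u = C1*exp(-5*t) + C2*t*exp(-5*t)

Characteristic equation r² + 10r + 25 = 0 has discriminant (10)² - 4·(25) = 0, so r = -5 is a repeated root.
Hence u_h = (C1 + C2*t)*exp(-5*t).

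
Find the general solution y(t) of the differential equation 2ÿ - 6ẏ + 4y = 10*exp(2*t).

Divide through by 2: y'' - 3y' + 2y = 5*exp(2*t).
Characteristic equation r² - 3r + 2 = 0 factors as (r - 1)(r - 2) = 0, so r = 1, 2.
Hence y_h = C1*exp(t) + C2*exp(2*t).
Since exp(2*t) solves the homogeneous equation (r = 2 is a root of multiplicity 1), multiply the trial by t. Try y_p = A*t*exp(2*t). Substituting into the equation and dividing by exp(2*t) gives A = 5, so y_p = 5*t*exp(2*t).

y = C1*exp(t) + C2*exp(2*t) + 5*t*exp(2*t)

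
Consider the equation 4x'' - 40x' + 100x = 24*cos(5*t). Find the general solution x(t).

x = -3*sin(5*t)/25 + C1*exp(5*t) + C2*t*exp(5*t)

Divide through by 4: x'' - 10x' + 25x = 6*cos(5*t).
Characteristic equation r² - 10r + 25 = 0 has discriminant (-10)² - 4·(25) = 0, so r = 5 is a repeated root.
Hence x_h = (C1 + C2*t)*exp(5*t).
Try x_p = A*cos(5*t) + B*sin(5*t). Substituting and equating the coefficients of cos(5t) and sin(5t) gives A = 0, B = -3/25, so x_p = -3*sin(5*t)/25.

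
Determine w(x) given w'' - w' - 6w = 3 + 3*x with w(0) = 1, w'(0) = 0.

w = -5/12 - x/2 + 2*exp(3*x)/3 + 3*exp(-2*x)/4

Characteristic equation r² - r - 6 = 0 factors as (r - 3)(r + 2) = 0, so r = 3, -2.
Hence w_h = C1*exp(3*x) + C2*exp(-2*x).
For the particular solution try w_p = A0 + A1*x. Substituting and matching coefficients of each power of x gives A0 = -5/12, A1 = -1/2, so w_p = -5/12 - x/2.
General solution: w = -5/12 - x/2 + C1*exp(3*x) + C2*exp(-2*x).
Apply the initial conditions: w(0) = -5/12 + C1 + C2 = 1 and w'(0) = -1/2 - 2*C2 + 3*C1 = 0. Solving gives C1 = 2/3, C2 = 3/4.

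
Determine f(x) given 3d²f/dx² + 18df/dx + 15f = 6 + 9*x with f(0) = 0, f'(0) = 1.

Divide through by 3: f'' + 6f' + 5f = 2 + 3*x.
Characteristic equation r² + 6r + 5 = 0 factors as (r + 1)(r + 5) = 0, so r = -1, -5.
Hence f_h = C1*exp(-x) + C2*exp(-5*x).
For the particular solution try f_p = A0 + A1*x. Substituting and matching coefficients of each power of x gives A0 = -8/25, A1 = 3/5, so f_p = -8/25 + 3*x/5.
General solution: f = -8/25 + 3*x/5 + C1*exp(-x) + C2*exp(-5*x).
Apply the initial conditions: f(0) = -8/25 + C1 + C2 = 0 and f'(0) = 3/5 - C1 - 5*C2 = 1. Solving gives C1 = 1/2, C2 = -9/50.

f = -8/25 + exp(-x)/2 - 9*exp(-5*x)/50 + 3*x/5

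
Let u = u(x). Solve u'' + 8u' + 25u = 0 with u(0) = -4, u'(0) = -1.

Characteristic equation r² + 8r + 25 = 0 has discriminant (8)² - 4·(25) = -36 < 0, so r = -4 ± 3i.
Hence u_h = C1*cos(3*x)*exp(-4*x) + C2*exp(-4*x)*sin(3*x).
Apply the initial conditions: u(0) = C1 = -4 and u'(0) = -4*C1 + 3*C2 = -1. Solving gives C1 = -4, C2 = -17/3.

u = -4*cos(3*x)*exp(-4*x) - 17*exp(-4*x)*sin(3*x)/3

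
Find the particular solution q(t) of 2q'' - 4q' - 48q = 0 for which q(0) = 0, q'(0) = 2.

Divide through by 2: q'' - 2q' - 24q = 0.
Characteristic equation r² - 2r - 24 = 0 factors as (r - 6)(r + 4) = 0, so r = 6, -4.
Hence q_h = C1*exp(6*t) + C2*exp(-4*t).
Apply the initial conditions: q(0) = C1 + C2 = 0 and q'(0) = -4*C2 + 6*C1 = 2. Solving gives C1 = 1/5, C2 = -1/5.

q = -exp(-4*t)/5 + exp(6*t)/5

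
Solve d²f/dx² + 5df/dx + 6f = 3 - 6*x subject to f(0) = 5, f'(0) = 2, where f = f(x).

Characteristic equation r² + 5r + 6 = 0 factors as (r + 2)(r + 3) = 0, so r = -2, -3.
Hence f_h = C1*exp(-2*x) + C2*exp(-3*x).
For the particular solution try f_p = A0 + A1*x. Substituting and matching coefficients of each power of x gives A0 = 4/3, A1 = -1, so f_p = 4/3 - x.
General solution: f = 4/3 - x + C1*exp(-2*x) + C2*exp(-3*x).
Apply the initial conditions: f(0) = 4/3 + C1 + C2 = 5 and f'(0) = -1 - 3*C2 - 2*C1 = 2. Solving gives C1 = 14, C2 = -31/3.

f = 4/3 - x + 14*exp(-2*x) - 31*exp(-3*x)/3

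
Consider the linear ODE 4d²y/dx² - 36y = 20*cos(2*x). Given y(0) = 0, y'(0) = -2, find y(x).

Divide through by 4: y'' - 9y = 5*cos(2*x).
Characteristic equation r² - 9 = 0 factors as (r + 3)(r - 3) = 0, so r = -3, 3.
Hence y_h = C1*exp(-3*x) + C2*exp(3*x).
Try y_p = A*cos(2*x) + B*sin(2*x). Substituting and equating the coefficients of cos(2x) and sin(2x) gives A = -5/13, B = 0, so y_p = -5*cos(2*x)/13.
General solution: y = -5*cos(2*x)/13 + C1*exp(-3*x) + C2*exp(3*x).
Apply the initial conditions: y(0) = -5/13 + C1 + C2 = 0 and y'(0) = -3*C1 + 3*C2 = -2. Solving gives C1 = 41/78, C2 = -11/78.

y = -11*exp(3*x)/78 - 5*cos(2*x)/13 + 41*exp(-3*x)/78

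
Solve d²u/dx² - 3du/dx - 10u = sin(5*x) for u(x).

Characteristic equation r² - 3r - 10 = 0 factors as (r + 2)(r - 5) = 0, so r = -2, 5.
Hence u_h = C1*exp(-2*x) + C2*exp(5*x).
Try u_p = A*cos(5*x) + B*sin(5*x). Substituting and equating the coefficients of cos(5x) and sin(5x) gives A = 3/290, B = -7/290, so u_p = -7*sin(5*x)/290 + 3*cos(5*x)/290.

u = -7*sin(5*x)/290 + 3*cos(5*x)/290 + C1*exp(-2*x) + C2*exp(5*x)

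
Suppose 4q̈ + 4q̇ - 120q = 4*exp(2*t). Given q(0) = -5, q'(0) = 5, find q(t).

q = -239*exp(-6*t)/88 - 74*exp(5*t)/33 - exp(2*t)/24

Divide through by 4: q'' + q' - 30q = exp(2*t).
Characteristic equation r² + r - 30 = 0 factors as (r - 5)(r + 6) = 0, so r = 5, -6.
Hence q_h = C1*exp(5*t) + C2*exp(-6*t).
Try q_p = A*exp(2*t). Substituting into the equation and dividing by exp(2*t) gives A = -1/24, so q_p = -exp(2*t)/24.
General solution: q = -exp(2*t)/24 + C1*exp(5*t) + C2*exp(-6*t).
Apply the initial conditions: q(0) = -1/24 + C1 + C2 = -5 and q'(0) = -1/12 - 6*C2 + 5*C1 = 5. Solving gives C1 = -74/33, C2 = -239/88.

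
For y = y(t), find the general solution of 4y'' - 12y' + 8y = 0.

y = C1*exp(2*t) + C2*exp(t)

Divide through by 4: y'' - 3y' + 2y = 0.
Characteristic equation r² - 3r + 2 = 0 factors as (r - 2)(r - 1) = 0, so r = 2, 1.
Hence y_h = C1*exp(2*t) + C2*exp(t).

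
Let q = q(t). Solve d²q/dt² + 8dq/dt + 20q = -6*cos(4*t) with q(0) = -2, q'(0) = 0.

Characteristic equation r² + 8r + 20 = 0 has discriminant (8)² - 4·(20) = -16 < 0, so r = -4 ± 2i.
Hence q_h = C1*cos(2*t)*exp(-4*t) + C2*exp(-4*t)*sin(2*t).
Try q_p = A*cos(4*t) + B*sin(4*t). Substituting and equating the coefficients of cos(4t) and sin(4t) gives A = -3/130, B = -12/65, so q_p = -12*sin(4*t)/65 - 3*cos(4*t)/130.
General solution: q = -12*sin(4*t)/65 - 3*cos(4*t)/130 + C1*cos(2*t)*exp(-4*t) + C2*exp(-4*t)*sin(2*t).
Apply the initial conditions: q(0) = -3/130 + C1 = -2 and q'(0) = -48/65 - 4*C1 + 2*C2 = 0. Solving gives C1 = -257/130, C2 = -233/65.

q = -12*sin(4*t)/65 - 3*cos(4*t)/130 - 257*cos(2*t)*exp(-4*t)/130 - 233*exp(-4*t)*sin(2*t)/65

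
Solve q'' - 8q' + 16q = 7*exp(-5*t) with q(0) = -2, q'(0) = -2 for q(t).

Characteristic equation r² - 8r + 16 = 0 has discriminant (-8)² - 4·(16) = 0, so r = 4 is a repeated root.
Hence q_h = (C1 + C2*t)*exp(4*t).
Try q_p = A*exp(-5*t). Substituting into the equation and dividing by exp(-5*t) gives A = 7/81, so q_p = 7*exp(-5*t)/81.
General solution: q = 7*exp(-5*t)/81 + C1*exp(4*t) + C2*t*exp(4*t).
Apply the initial conditions: q(0) = 7/81 + C1 = -2 and q'(0) = -35/81 + C2 + 4*C1 = -2. Solving gives C1 = -169/81, C2 = 61/9.

q = -169*exp(4*t)/81 + 7*exp(-5*t)/81 + 61*t*exp(4*t)/9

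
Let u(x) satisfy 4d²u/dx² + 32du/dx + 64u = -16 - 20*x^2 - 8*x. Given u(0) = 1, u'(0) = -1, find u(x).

u = -39/128 - 5*x**2/16 + 3*x/16 + 167*exp(-4*x)/128 + 129*x*exp(-4*x)/32

Divide through by 4: u'' + 8u' + 16u = -4 - 5*x^2 - 2*x.
Characteristic equation r² + 8r + 16 = 0 has discriminant (8)² - 4·(16) = 0, so r = -4 is a repeated root.
Hence u_h = (C1 + C2*x)*exp(-4*x).
For the particular solution try u_p = A0 + A1*x + A2*x^2. Substituting and matching coefficients of each power of x gives A0 = -39/128, A1 = 3/16, A2 = -5/16, so u_p = -39/128 - 5*x^2/16 + 3*x/16.
General solution: u = -39/128 - 5*x^2/16 + 3*x/16 + C1*exp(-4*x) + C2*x*exp(-4*x).
Apply the initial conditions: u(0) = -39/128 + C1 = 1 and u'(0) = 3/16 + C2 - 4*C1 = -1. Solving gives C1 = 167/128, C2 = 129/32.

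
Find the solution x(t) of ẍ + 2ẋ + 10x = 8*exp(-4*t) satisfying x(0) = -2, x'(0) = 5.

Characteristic equation r² + 2r + 10 = 0 has discriminant (2)² - 4·(10) = -36 < 0, so r = -1 ± 3i.
Hence x_h = C1*cos(3*t)*exp(-t) + C2*exp(-t)*sin(3*t).
Try x_p = A*exp(-4*t). Substituting into the equation and dividing by exp(-4*t) gives A = 4/9, so x_p = 4*exp(-4*t)/9.
General solution: x = 4*exp(-4*t)/9 + C1*cos(3*t)*exp(-t) + C2*exp(-t)*sin(3*t).
Apply the initial conditions: x(0) = 4/9 + C1 = -2 and x'(0) = -16/9 - C1 + 3*C2 = 5. Solving gives C1 = -22/9, C2 = 13/9.

x = 4*exp(-4*t)/9 - 22*cos(3*t)*exp(-t)/9 + 13*exp(-t)*sin(3*t)/9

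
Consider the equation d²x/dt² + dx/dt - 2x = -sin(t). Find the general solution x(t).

x = cos(t)/10 + 3*sin(t)/10 + C1*exp(-2*t) + C2*exp(t)

Characteristic equation r² + r - 2 = 0 factors as (r + 2)(r - 1) = 0, so r = -2, 1.
Hence x_h = C1*exp(-2*t) + C2*exp(t).
Try x_p = A*cos(t) + B*sin(t). Substituting and equating the coefficients of cos(t) and sin(t) gives A = 1/10, B = 3/10, so x_p = cos(t)/10 + 3*sin(t)/10.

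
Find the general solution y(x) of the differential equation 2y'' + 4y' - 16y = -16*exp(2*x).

Divide through by 2: y'' + 2y' - 8y = -8*exp(2*x).
Characteristic equation r² + 2r - 8 = 0 factors as (r + 4)(r - 2) = 0, so r = -4, 2.
Hence y_h = C1*exp(-4*x) + C2*exp(2*x).
Since exp(2*x) solves the homogeneous equation (r = 2 is a root of multiplicity 1), multiply the trial by x. Try y_p = A*x*exp(2*x). Substituting into the equation and dividing by exp(2*x) gives A = -4/3, so y_p = -4*x*exp(2*x)/3.

y = C1*exp(-4*x) + C2*exp(2*x) - 4*x*exp(2*x)/3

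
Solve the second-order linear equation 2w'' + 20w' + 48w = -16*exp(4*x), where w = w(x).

Divide through by 2: w'' + 10w' + 24w = -8*exp(4*x).
Characteristic equation r² + 10r + 24 = 0 factors as (r + 6)(r + 4) = 0, so r = -6, -4.
Hence w_h = C1*exp(-6*x) + C2*exp(-4*x).
Try w_p = A*exp(4*x). Substituting into the equation and dividing by exp(4*x) gives A = -1/10, so w_p = -exp(4*x)/10.

w = -exp(4*x)/10 + C1*exp(-6*x) + C2*exp(-4*x)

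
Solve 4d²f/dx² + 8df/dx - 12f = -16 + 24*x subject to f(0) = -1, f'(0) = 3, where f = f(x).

f = exp(x)/2 - 2*x - 3*exp(-3*x)/2

Divide through by 4: f'' + 2f' - 3f = -4 + 6*x.
Characteristic equation r² + 2r - 3 = 0 factors as (r + 3)(r - 1) = 0, so r = -3, 1.
Hence f_h = C1*exp(-3*x) + C2*exp(x).
For the particular solution try f_p = A0 + A1*x. Substituting and matching coefficients of each power of x gives A0 = 0, A1 = -2, so f_p = -2*x.
General solution: f = -2*x + C1*exp(-3*x) + C2*exp(x).
Apply the initial conditions: f(0) = C1 + C2 = -1 and f'(0) = -2 + C2 - 3*C1 = 3. Solving gives C1 = -3/2, C2 = 1/2.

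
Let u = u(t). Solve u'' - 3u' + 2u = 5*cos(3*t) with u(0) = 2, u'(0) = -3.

u = -55*exp(2*t)/13 - 9*sin(3*t)/26 - 7*cos(3*t)/26 + 13*exp(t)/2

Characteristic equation r² - 3r + 2 = 0 factors as (r - 2)(r - 1) = 0, so r = 2, 1.
Hence u_h = C1*exp(2*t) + C2*exp(t).
Try u_p = A*cos(3*t) + B*sin(3*t). Substituting and equating the coefficients of cos(3t) and sin(3t) gives A = -7/26, B = -9/26, so u_p = -9*sin(3*t)/26 - 7*cos(3*t)/26.
General solution: u = -9*sin(3*t)/26 - 7*cos(3*t)/26 + C1*exp(2*t) + C2*exp(t).
Apply the initial conditions: u(0) = -7/26 + C1 + C2 = 2 and u'(0) = -27/26 + C2 + 2*C1 = -3. Solving gives C1 = -55/13, C2 = 13/2.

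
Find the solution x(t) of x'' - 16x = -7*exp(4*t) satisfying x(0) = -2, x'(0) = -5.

Characteristic equation r² - 16 = 0 factors as (r + 4)(r - 4) = 0, so r = -4, 4.
Hence x_h = C1*exp(-4*t) + C2*exp(4*t).
Since exp(4*t) solves the homogeneous equation (r = 4 is a root of multiplicity 1), multiply the trial by t. Try x_p = A*t*exp(4*t). Substituting into the equation and dividing by exp(4*t) gives A = -7/8, so x_p = -7*t*exp(4*t)/8.
General solution: x = C1*exp(-4*t) + C2*exp(4*t) - 7*t*exp(4*t)/8.
Apply the initial conditions: x(0) = C1 + C2 = -2 and x'(0) = -7/8 - 4*C1 + 4*C2 = -5. Solving gives C1 = -31/64, C2 = -97/64.

x = -97*exp(4*t)/64 - 31*exp(-4*t)/64 - 7*t*exp(4*t)/8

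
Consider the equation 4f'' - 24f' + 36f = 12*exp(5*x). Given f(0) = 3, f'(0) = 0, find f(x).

f = 3*exp(5*x)/4 + 9*exp(3*x)/4 - 21*x*exp(3*x)/2

Divide through by 4: f'' - 6f' + 9f = 3*exp(5*x).
Characteristic equation r² - 6r + 9 = 0 has discriminant (-6)² - 4·(9) = 0, so r = 3 is a repeated root.
Hence f_h = (C1 + C2*x)*exp(3*x).
Try f_p = A*exp(5*x). Substituting into the equation and dividing by exp(5*x) gives A = 3/4, so f_p = 3*exp(5*x)/4.
General solution: f = 3*exp(5*x)/4 + C1*exp(3*x) + C2*x*exp(3*x).
Apply the initial conditions: f(0) = 3/4 + C1 = 3 and f'(0) = 15/4 + C2 + 3*C1 = 0. Solving gives C1 = 9/4, C2 = -21/2.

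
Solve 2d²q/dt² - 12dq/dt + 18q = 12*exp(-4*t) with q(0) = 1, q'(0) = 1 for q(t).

Divide through by 2: q'' - 6q' + 9q = 6*exp(-4*t).
Characteristic equation r² - 6r + 9 = 0 has discriminant (-6)² - 4·(9) = 0, so r = 3 is a repeated root.
Hence q_h = (C1 + C2*t)*exp(3*t).
Try q_p = A*exp(-4*t). Substituting into the equation and dividing by exp(-4*t) gives A = 6/49, so q_p = 6*exp(-4*t)/49.
General solution: q = 6*exp(-4*t)/49 + C1*exp(3*t) + C2*t*exp(3*t).
Apply the initial conditions: q(0) = 6/49 + C1 = 1 and q'(0) = -24/49 + C2 + 3*C1 = 1. Solving gives C1 = 43/49, C2 = -8/7.

q = 6*exp(-4*t)/49 + 43*exp(3*t)/49 - 8*t*exp(3*t)/7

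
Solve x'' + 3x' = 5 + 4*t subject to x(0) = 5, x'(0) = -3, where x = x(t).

x = 97/27 + 2*t**2/3 + 11*t/9 + 38*exp(-3*t)/27

Characteristic equation r² + 3r = 0 factors as (r + 3)r = 0, so r = -3, 0.
Hence x_h = C1*exp(-3*t) + C2.
Since 0 is a characteristic root (multiplicity 1), multiply the polynomial trial by t: try x_p = t*(A0 + A1*t). Substituting and matching coefficients of each power of t gives A0 = 11/9, A1 = 2/3, so x_p = 2*t^2/3 + 11*t/9.
General solution: x = C2 + 2*t^2/3 + 11*t/9 + C1*exp(-3*t).
Apply the initial conditions: x(0) = C1 + C2 = 5 and x'(0) = 11/9 - 3*C1 = -3. Solving gives C1 = 38/27, C2 = 97/27.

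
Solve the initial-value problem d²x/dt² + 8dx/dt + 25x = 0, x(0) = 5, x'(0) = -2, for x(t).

Characteristic equation r² + 8r + 25 = 0 has discriminant (8)² - 4·(25) = -36 < 0, so r = -4 ± 3i.
Hence x_h = C1*cos(3*t)*exp(-4*t) + C2*exp(-4*t)*sin(3*t).
Apply the initial conditions: x(0) = C1 = 5 and x'(0) = -4*C1 + 3*C2 = -2. Solving gives C1 = 5, C2 = 6.

x = 5*cos(3*t)*exp(-4*t) + 6*exp(-4*t)*sin(3*t)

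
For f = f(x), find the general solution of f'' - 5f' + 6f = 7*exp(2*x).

f = C1*exp(2*x) + C2*exp(3*x) - 7*x*exp(2*x)

Characteristic equation r² - 5r + 6 = 0 factors as (r - 2)(r - 3) = 0, so r = 2, 3.
Hence f_h = C1*exp(2*x) + C2*exp(3*x).
Since exp(2*x) solves the homogeneous equation (r = 2 is a root of multiplicity 1), multiply the trial by x. Try f_p = A*x*exp(2*x). Substituting into the equation and dividing by exp(2*x) gives A = -7, so f_p = -7*x*exp(2*x).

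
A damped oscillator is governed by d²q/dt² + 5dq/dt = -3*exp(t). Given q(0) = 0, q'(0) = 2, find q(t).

q = 1 - exp(t)/2 - exp(-5*t)/2

Characteristic equation r² + 5r = 0 factors as (r + 5)r = 0, so r = -5, 0.
Hence q_h = C1*exp(-5*t) + C2.
Try q_p = A*exp(t). Substituting into the equation and dividing by exp(t) gives A = -1/2, so q_p = -exp(t)/2.
General solution: q = C2 - exp(t)/2 + C1*exp(-5*t).
Apply the initial conditions: q(0) = -1/2 + C1 + C2 = 0 and q'(0) = -1/2 - 5*C1 = 2. Solving gives C1 = -1/2, C2 = 1.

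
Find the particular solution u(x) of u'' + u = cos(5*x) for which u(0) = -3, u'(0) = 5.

u = 5*sin(x) - 71*cos(x)/24 - cos(5*x)/24

Characteristic equation r² + 1 = 0 has discriminant (0)² - 4·(1) = -4 < 0, so r = ± i.
Hence u_h = C1*cos(x) + C2*sin(x).
Try u_p = A*cos(5*x) + B*sin(5*x). Substituting and equating the coefficients of cos(5x) and sin(5x) gives A = -1/24, B = 0, so u_p = -cos(5*x)/24.
General solution: u = -cos(5*x)/24 + C1*cos(x) + C2*sin(x).
Apply the initial conditions: u(0) = -1/24 + C1 = -3 and u'(0) = C2 = 5. Solving gives C1 = -71/24, C2 = 5.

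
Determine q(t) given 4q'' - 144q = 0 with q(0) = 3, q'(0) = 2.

q = 4*exp(-6*t)/3 + 5*exp(6*t)/3

Divide through by 4: q'' - 36q = 0.
Characteristic equation r² - 36 = 0 factors as (r - 6)(r + 6) = 0, so r = 6, -6.
Hence q_h = C1*exp(6*t) + C2*exp(-6*t).
Apply the initial conditions: q(0) = C1 + C2 = 3 and q'(0) = -6*C2 + 6*C1 = 2. Solving gives C1 = 5/3, C2 = 4/3.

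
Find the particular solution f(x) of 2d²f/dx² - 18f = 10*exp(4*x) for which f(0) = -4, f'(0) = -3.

Divide through by 2: f'' - 9f = 5*exp(4*x).
Characteristic equation r² - 9 = 0 factors as (r + 3)(r - 3) = 0, so r = -3, 3.
Hence f_h = C1*exp(-3*x) + C2*exp(3*x).
Try f_p = A*exp(4*x). Substituting into the equation and dividing by exp(4*x) gives A = 5/7, so f_p = 5*exp(4*x)/7.
General solution: f = 5*exp(4*x)/7 + C1*exp(-3*x) + C2*exp(3*x).
Apply the initial conditions: f(0) = 5/7 + C1 + C2 = -4 and f'(0) = 20/7 - 3*C1 + 3*C2 = -3. Solving gives C1 = -29/21, C2 = -10/3.

f = -29*exp(-3*x)/21 - 10*exp(3*x)/3 + 5*exp(4*x)/7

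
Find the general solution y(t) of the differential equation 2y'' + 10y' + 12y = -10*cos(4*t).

y = -sin(4*t)/5 + cos(4*t)/10 + C1*exp(-2*t) + C2*exp(-3*t)

Divide through by 2: y'' + 5y' + 6y = -5*cos(4*t).
Characteristic equation r² + 5r + 6 = 0 factors as (r + 2)(r + 3) = 0, so r = -2, -3.
Hence y_h = C1*exp(-2*t) + C2*exp(-3*t).
Try y_p = A*cos(4*t) + B*sin(4*t). Substituting and equating the coefficients of cos(4t) and sin(4t) gives A = 1/10, B = -1/5, so y_p = -sin(4*t)/5 + cos(4*t)/10.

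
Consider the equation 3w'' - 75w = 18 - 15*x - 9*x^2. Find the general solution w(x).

Divide through by 3: w'' - 25w = 6 - 5*x - 3*x^2.
Characteristic equation r² - 25 = 0 factors as (r + 5)(r - 5) = 0, so r = -5, 5.
Hence w_h = C1*exp(-5*x) + C2*exp(5*x).
For the particular solution try w_p = A0 + A1*x + A2*x^2. Substituting and matching coefficients of each power of x gives A0 = -144/625, A1 = 1/5, A2 = 3/25, so w_p = -144/625 + x/5 + 3*x^2/25.

w = -144/625 + x/5 + 3*x**2/25 + C1*exp(-5*x) + C2*exp(5*x)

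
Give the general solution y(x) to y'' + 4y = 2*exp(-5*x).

Characteristic equation r² + 4 = 0 has discriminant (0)² - 4·(4) = -16 < 0, so r = ± 2i.
Hence y_h = C1*cos(2*x) + C2*sin(2*x).
Try y_p = A*exp(-5*x). Substituting into the equation and dividing by exp(-5*x) gives A = 2/29, so y_p = 2*exp(-5*x)/29.

y = 2*exp(-5*x)/29 + C1*cos(2*x) + C2*sin(2*x)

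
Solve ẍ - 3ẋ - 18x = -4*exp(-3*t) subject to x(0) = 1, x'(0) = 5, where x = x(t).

Characteristic equation r² - 3r - 18 = 0 factors as (r - 6)(r + 3) = 0, so r = 6, -3.
Hence x_h = C1*exp(6*t) + C2*exp(-3*t).
Since exp(-3*t) solves the homogeneous equation (r = -3 is a root of multiplicity 1), multiply the trial by t. Try x_p = A*t*exp(-3*t). Substituting into the equation and dividing by exp(-3*t) gives A = 4/9, so x_p = 4*t*exp(-3*t)/9.
General solution: x = C1*exp(6*t) + C2*exp(-3*t) + 4*t*exp(-3*t)/9.
Apply the initial conditions: x(0) = C1 + C2 = 1 and x'(0) = 4/9 - 3*C2 + 6*C1 = 5. Solving gives C1 = 68/81, C2 = 13/81.

x = 13*exp(-3*t)/81 + 68*exp(6*t)/81 + 4*t*exp(-3*t)/9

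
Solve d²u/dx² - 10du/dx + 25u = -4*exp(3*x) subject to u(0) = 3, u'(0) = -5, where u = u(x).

u = -exp(3*x) + 4*exp(5*x) - 22*x*exp(5*x)

Characteristic equation r² - 10r + 25 = 0 has discriminant (-10)² - 4·(25) = 0, so r = 5 is a repeated root.
Hence u_h = (C1 + C2*x)*exp(5*x).
Try u_p = A*exp(3*x). Substituting into the equation and dividing by exp(3*x) gives A = -1, so u_p = -exp(3*x).
General solution: u = -exp(3*x) + C1*exp(5*x) + C2*x*exp(5*x).
Apply the initial conditions: u(0) = -1 + C1 = 3 and u'(0) = -3 + C2 + 5*C1 = -5. Solving gives C1 = 4, C2 = -22.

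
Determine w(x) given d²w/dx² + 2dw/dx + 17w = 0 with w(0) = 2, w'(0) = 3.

w = 2*cos(4*x)*exp(-x) + 5*exp(-x)*sin(4*x)/4

Characteristic equation r² + 2r + 17 = 0 has discriminant (2)² - 4·(17) = -64 < 0, so r = -1 ± 4i.
Hence w_h = C1*cos(4*x)*exp(-x) + C2*exp(-x)*sin(4*x).
Apply the initial conditions: w(0) = C1 = 2 and w'(0) = -C1 + 4*C2 = 3. Solving gives C1 = 2, C2 = 5/4.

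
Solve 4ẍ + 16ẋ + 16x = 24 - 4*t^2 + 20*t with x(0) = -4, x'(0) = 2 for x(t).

Divide through by 4: x'' + 4x' + 4x = 6 - t^2 + 5*t.
Characteristic equation r² + 4r + 4 = 0 has discriminant (4)² - 4·(4) = 0, so r = -2 is a repeated root.
Hence x_h = (C1 + C2*t)*exp(-2*t).
For the particular solution try x_p = A0 + A1*t + A2*t^2. Substituting and matching coefficients of each power of t gives A0 = -1/8, A1 = 7/4, A2 = -1/4, so x_p = -1/8 - t^2/4 + 7*t/4.
General solution: x = -1/8 - t^2/4 + 7*t/4 + C1*exp(-2*t) + C2*t*exp(-2*t).
Apply the initial conditions: x(0) = -1/8 + C1 = -4 and x'(0) = 7/4 + C2 - 2*C1 = 2. Solving gives C1 = -31/8, C2 = -15/2.

x = -1/8 - 31*exp(-2*t)/8 - t**2/4 + 7*t/4 - 15*t*exp(-2*t)/2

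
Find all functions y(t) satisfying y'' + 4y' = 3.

y = C2 + 3*t/4 + C1*exp(-4*t)

Characteristic equation r² + 4r = 0 factors as (r + 4)r = 0, so r = -4, 0.
Hence y_h = C1*exp(-4*t) + C2.
Since 0 is a characteristic root (multiplicity 1), multiply the polynomial trial by t: try y_p = A0*t. Substituting and matching coefficients of each power of t gives A0 = 3/4, so y_p = 3*t/4.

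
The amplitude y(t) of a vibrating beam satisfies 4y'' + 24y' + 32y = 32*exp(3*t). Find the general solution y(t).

Divide through by 4: y'' + 6y' + 8y = 8*exp(3*t).
Characteristic equation r² + 6r + 8 = 0 factors as (r + 4)(r + 2) = 0, so r = -4, -2.
Hence y_h = C1*exp(-4*t) + C2*exp(-2*t).
Try y_p = A*exp(3*t). Substituting into the equation and dividing by exp(3*t) gives A = 8/35, so y_p = 8*exp(3*t)/35.

y = 8*exp(3*t)/35 + C1*exp(-4*t) + C2*exp(-2*t)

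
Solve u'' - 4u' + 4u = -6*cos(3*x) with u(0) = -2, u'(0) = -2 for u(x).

u = -368*exp(2*x)/169 + 30*cos(3*x)/169 + 72*sin(3*x)/169 + 14*x*exp(2*x)/13

Characteristic equation r² - 4r + 4 = 0 has discriminant (-4)² - 4·(4) = 0, so r = 2 is a repeated root.
Hence u_h = (C1 + C2*x)*exp(2*x).
Try u_p = A*cos(3*x) + B*sin(3*x). Substituting and equating the coefficients of cos(3x) and sin(3x) gives A = 30/169, B = 72/169, so u_p = 30*cos(3*x)/169 + 72*sin(3*x)/169.
General solution: u = 30*cos(3*x)/169 + 72*sin(3*x)/169 + C1*exp(2*x) + C2*x*exp(2*x).
Apply the initial conditions: u(0) = 30/169 + C1 = -2 and u'(0) = 216/169 + C2 + 2*C1 = -2. Solving gives C1 = -368/169, C2 = 14/13.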